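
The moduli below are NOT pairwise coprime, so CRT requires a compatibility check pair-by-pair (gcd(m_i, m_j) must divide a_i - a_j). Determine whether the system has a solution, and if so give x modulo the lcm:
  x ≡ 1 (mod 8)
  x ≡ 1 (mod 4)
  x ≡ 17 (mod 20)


Moduli 8, 4, 20 are not pairwise coprime, so CRT works modulo lcm(m_i) when all pairwise compatibility conditions hold.
Pairwise compatibility: gcd(m_i, m_j) must divide a_i - a_j for every pair.
Merge one congruence at a time:
  Start: x ≡ 1 (mod 8).
  Combine with x ≡ 1 (mod 4): gcd(8, 4) = 4; 1 - 1 = 0, which IS divisible by 4, so compatible.
    Write x = 1 + 8·t and substitute into x ≡ 1 (mod 4): 8·t ≡ 1 − 1 = 0 (mod 4).
    Divide the congruence (and modulus) by g = 4: 2·t ≡ 0 (mod 1).
    Modulo 1 every t works; take t = 0.
    Then x = 1 + 8·0 = 1, valid modulo lcm(8, 4) = 8: x ≡ 1 (mod 8).
  Combine with x ≡ 17 (mod 20): gcd(8, 20) = 4; 17 - 1 = 16, which IS divisible by 4, so compatible.
    Write x = 1 + 8·t and substitute into x ≡ 17 (mod 20): 8·t ≡ 17 − 1 = 16 (mod 20).
    Divide the congruence (and modulus) by g = 4: 2·t ≡ 4 (mod 5).
    The inverse of 2 mod 5 is 3 (since 2·3 = 6 = 1·5 + 1), so t ≡ 3·4 = 12 ≡ 2 (mod 5).
    Then x = 1 + 8·2 = 17, valid modulo lcm(8, 20) = 40: x ≡ 17 (mod 40).
Verify: 17 mod 8 = 1, 17 mod 4 = 1, 17 mod 20 = 17.

x ≡ 17 (mod 40).


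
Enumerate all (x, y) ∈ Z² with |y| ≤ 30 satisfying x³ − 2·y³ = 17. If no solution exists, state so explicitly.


The equation is x³ - 2y³ = 17. For fixed y, x³ = 2·y³ + 17, so a solution requires the RHS to be a perfect cube.
Strategy: iterate y from -30 to 30, compute RHS = 2·y³ + 17, and check whether it is a (positive or negative) perfect cube.
Check small values of y:
  y = 0: RHS = 17 is not a perfect cube.
  y = 1: RHS = 19 is not a perfect cube.
  y = -1: RHS = 15 is not a perfect cube.
  y = 2: RHS = 33 is not a perfect cube.
  y = -2: RHS = 1 = (1)³ ⇒ x = 1 works.
  y = 3: RHS = 71 is not a perfect cube.
  y = -3: RHS = -37 is not a perfect cube.
Continuing the search up to |y| = 30 finds no further solutions beyond those listed.
Collected solutions: (1, -2).

Solutions (with |y| ≤ 30): (1, -2).


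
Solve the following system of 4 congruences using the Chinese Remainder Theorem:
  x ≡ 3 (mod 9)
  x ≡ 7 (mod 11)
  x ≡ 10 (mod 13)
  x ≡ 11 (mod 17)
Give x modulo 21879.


Product of moduli M = 9 · 11 · 13 · 17 = 21879.
Merge one congruence at a time:
  Start: x ≡ 3 (mod 9).
  Combine with x ≡ 7 (mod 11); new modulus lcm = 99.
    Write x = 3 + 9·t and substitute into x ≡ 7 (mod 11): 9·t ≡ 7 − 3 = 4 (mod 11).
    The inverse of 9 mod 11 is 5 (since 9·5 = 45 = 4·11 + 1), so t ≡ 5·4 = 20 ≡ 9 (mod 11).
    Then x = 3 + 9·9 = 84, valid modulo lcm(9, 11) = 99: x ≡ 84 (mod 99).
  Combine with x ≡ 10 (mod 13); new modulus lcm = 1287.
    Write x = 84 + 99·t and substitute into x ≡ 10 (mod 13): 99·t ≡ 10 − 84 = -74 (mod 13).
    Reduce coefficients mod 13: 8·t ≡ 4 (mod 13).
    The inverse of 8 mod 13 is 5 (since 8·5 = 40 = 3·13 + 1), so t ≡ 5·4 = 20 ≡ 7 (mod 13).
    Then x = 84 + 99·7 = 777, valid modulo lcm(99, 13) = 1287: x ≡ 777 (mod 1287).
  Combine with x ≡ 11 (mod 17); new modulus lcm = 21879.
    Write x = 777 + 1287·t and substitute into x ≡ 11 (mod 17): 1287·t ≡ 11 − 777 = -766 (mod 17).
    Reduce coefficients mod 17: 12·t ≡ 16 (mod 17).
    The inverse of 12 mod 17 is 10 (since 12·10 = 120 = 7·17 + 1), so t ≡ 10·16 = 160 ≡ 7 (mod 17).
    Then x = 777 + 1287·7 = 9786, valid modulo lcm(1287, 17) = 21879: x ≡ 9786 (mod 21879).
Verify against each original: 9786 mod 9 = 3, 9786 mod 11 = 7, 9786 mod 13 = 10, 9786 mod 17 = 11.

x ≡ 9786 (mod 21879).


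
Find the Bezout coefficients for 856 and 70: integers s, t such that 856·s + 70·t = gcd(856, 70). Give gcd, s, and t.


Euclidean algorithm on (856, 70) — divide until remainder is 0:
  856 = 12 · 70 + 16
  70 = 4 · 16 + 6
  16 = 2 · 6 + 4
  6 = 1 · 4 + 2
  4 = 2 · 2 + 0
gcd(856, 70) = 2.
Track Bezout coefficients alongside the remainders: start with r₀ = 856 = a·1 + b·0 (s = 1, t = 0) and r₁ = 70 = a·0 + b·1 (s = 0, t = 1); each new remainder r_{k+1} = r_{k-1} − q_k·r_k inherits s_{k+1} = s_{k-1} − q_k·s_k, t_{k+1} = t_{k-1} − q_k·t_k, so r_k = a·s_k + b·t_k at every step:
  q = 12: r = 16, s = 1 − 12·0 = 1, t = 0 − 12·1 = -12  (check: 856·1 + 70·(-12) = 16)
  q = 4: r = 6, s = 0 − 4·1 = -4, t = 1 − 4·(-12) = 49  (check: 856·(-4) + 70·49 = 6)
  q = 2: r = 4, s = 1 − 2·(-4) = 9, t = -12 − 2·49 = -110  (check: 856·9 + 70·(-110) = 4)
  q = 1: r = 2, s = -4 − 1·9 = -13, t = 49 − 1·(-110) = 159  (check: 856·(-13) + 70·159 = 2)
The row with r = 2 (the gcd) gives the Bezout coefficients s = -13, t = 159.
Result: 856 · (-13) + 70 · (159) = 2.

gcd(856, 70) = 2; s = -13, t = 159 (check: 856·(-13) + 70·159 = 2).


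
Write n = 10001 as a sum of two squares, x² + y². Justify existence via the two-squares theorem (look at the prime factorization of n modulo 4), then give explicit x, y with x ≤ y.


Step 1: Factor n = 10001 = 73 · 137.
Step 2: Check the mod-4 condition on each prime factor: 73 ≡ 1 (mod 4), exponent 1; 137 ≡ 1 (mod 4), exponent 1.
All primes ≡ 3 (mod 4) appear to even exponent (or don't appear), so by the two-squares theorem n IS expressible as a sum of two squares.
Step 3: Build a representation. Here n = 73 · 137 is a product of primes ≡ 1 (mod 4). Each prime p ≡ 1 (mod 4) is itself a sum of two squares; find a² by testing p − a² for a perfect square:
  73: 73 − 1² = 72, 73 − 2² = 69, 73 − 3² = 64 = 8² ⇒ 73 = 3² + 8².
  137: 137 − 1² = 136, 137 − 2² = 133, 137 − 3² = 128, 137 − 4² = 121 = 11² ⇒ 137 = 4² + 11².
  Combine using the Brahmagupta–Fibonacci identity (a² + b²)(c² + d²) = (ac − bd)² + (ad + bc)² = (ac + bd)² + (ad − bc)²:
  73 · 137 = 10001: from (3² + 8²)(4² + 11²), take (3·4 − 8·11, 3·11 + 8·4) = (12 − 88, 33 + 32) = (-76, 65); dropping signs (only squares matter) gives (76, 65); check 76² + 65² = 5776 + 4225 = 10001 ✓.
Step 4: Order so x ≤ y and verify: 65² + 76² = 4225 + 5776 = 10001 = n. ✓

n = 10001 = 65² + 76² (one valid representation with x ≤ y).


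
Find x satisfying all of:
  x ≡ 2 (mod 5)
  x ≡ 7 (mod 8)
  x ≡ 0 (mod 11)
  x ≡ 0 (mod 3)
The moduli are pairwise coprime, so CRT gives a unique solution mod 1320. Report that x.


Product of moduli M = 5 · 8 · 11 · 3 = 1320.
Merge one congruence at a time:
  Start: x ≡ 2 (mod 5).
  Combine with x ≡ 7 (mod 8); new modulus lcm = 40.
    Write x = 2 + 5·t and substitute into x ≡ 7 (mod 8): 5·t ≡ 7 − 2 = 5 (mod 8).
    The inverse of 5 mod 8 is 5 (since 5·5 = 25 = 3·8 + 1), so t ≡ 5·5 = 25 ≡ 1 (mod 8).
    Then x = 2 + 5·1 = 7, valid modulo lcm(5, 8) = 40: x ≡ 7 (mod 40).
  Combine with x ≡ 0 (mod 11); new modulus lcm = 440.
    Write x = 7 + 40·t and substitute into x ≡ 0 (mod 11): 40·t ≡ 0 − 7 = -7 (mod 11).
    Reduce coefficients mod 11: 7·t ≡ 4 (mod 11).
    The inverse of 7 mod 11 is 8 (since 7·8 = 56 = 5·11 + 1), so t ≡ 8·4 = 32 ≡ 10 (mod 11).
    Then x = 7 + 40·10 = 407, valid modulo lcm(40, 11) = 440: x ≡ 407 (mod 440).
  Combine with x ≡ 0 (mod 3); new modulus lcm = 1320.
    Write x = 407 + 440·t and substitute into x ≡ 0 (mod 3): 440·t ≡ 0 − 407 = -407 (mod 3).
    Reduce coefficients mod 3: 2·t ≡ 1 (mod 3).
    The inverse of 2 mod 3 is 2 (since 2·2 = 4 = 1·3 + 1), so t ≡ 2·1 = 2 ≡ 2 (mod 3).
    Then x = 407 + 440·2 = 1287, valid modulo lcm(440, 3) = 1320: x ≡ 1287 (mod 1320).
Verify against each original: 1287 mod 5 = 2, 1287 mod 8 = 7, 1287 mod 11 = 0, 1287 mod 3 = 0.

x ≡ 1287 (mod 1320).


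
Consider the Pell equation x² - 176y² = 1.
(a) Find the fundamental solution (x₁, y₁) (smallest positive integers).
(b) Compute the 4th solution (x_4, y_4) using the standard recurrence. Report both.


Step 1: Find the fundamental solution (x₁, y₁) of x² - 176y² = 1.
  Expand √176 as a continued fraction. a₀ = ⌊√176⌋ = 13; iterate m_{k+1} = d_k·a_k − m_k, d_{k+1} = (176 − m_{k+1}²)/d_k, a_{k+1} = ⌊(a₀ + m_{k+1})/d_{k+1}⌋ (starting m₀ = 0, d₀ = 1), with convergents p_k = a_k·p_{k-1} + p_{k-2}, q_k = a_k·q_{k-1} + q_{k-2} (p₋₁ = 1, q₋₁ = 0):
  k = 0: a₀ = 13; p₀/q₀ = 13/1; p₀² − 176·q₀² = 169 − 176 = -7.
  k = 1: m = 13, d = 7, a = ⌊(13 + 13)/7⌋ = 3; p/q = (3·13 + 1)/(3·1 + 0) = 40/3; p² − 176·q² = 1600 − 1584 = 16.
  k = 2: m = 8, d = 16, a = ⌊(13 + 8)/16⌋ = 1; p/q = (1·40 + 13)/(1·3 + 1) = 53/4; p² − 176·q² = 2809 − 2816 = -7.
  k = 3: m = 8, d = 7, a = ⌊(13 + 8)/7⌋ = 3; p/q = (3·53 + 40)/(3·4 + 3) = 199/15; p² − 176·q² = 39601 − 39600 = 1.
  The first convergent with p² − 176·q² = 1 gives the fundamental solution (x₁, y₁) = (199, 15).
Step 2: Apply the recurrence (x_{n+1}, y_{n+1}) = (x₁x_n + 176y₁y_n, x₁y_n + y₁x_n) repeatedly.
  From (x_1, y_1) = (199, 15): x_2 = 199·199 + 176·15·15 = 79201; y_2 = 199·15 + 15·199 = 5970.
  From (x_2, y_2) = (79201, 5970): x_3 = 199·79201 + 176·15·5970 = 31521799; y_3 = 199·5970 + 15·79201 = 2376045.
  From (x_3, y_3) = (31521799, 2376045): x_4 = 199·31521799 + 176·15·2376045 = 12545596801; y_4 = 199·2376045 + 15·31521799 = 945659940.
Step 3: Verify x_4² - 176·y_4² = 157391999093261433601 - 157391999093261433600 = 1 (should be 1). ✓

(x_1, y_1) = (199, 15); (x_4, y_4) = (12545596801, 945659940).


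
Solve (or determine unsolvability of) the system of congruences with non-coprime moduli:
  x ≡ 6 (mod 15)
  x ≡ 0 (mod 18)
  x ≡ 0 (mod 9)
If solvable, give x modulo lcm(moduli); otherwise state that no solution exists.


Moduli 15, 18, 9 are not pairwise coprime, so CRT works modulo lcm(m_i) when all pairwise compatibility conditions hold.
Pairwise compatibility: gcd(m_i, m_j) must divide a_i - a_j for every pair.
Merge one congruence at a time:
  Start: x ≡ 6 (mod 15).
  Combine with x ≡ 0 (mod 18): gcd(15, 18) = 3; 0 - 6 = -6, which IS divisible by 3, so compatible.
    Write x = 6 + 15·t and substitute into x ≡ 0 (mod 18): 15·t ≡ 0 − 6 = -6 (mod 18).
    Divide the congruence (and modulus) by g = 3: 5·t ≡ -2 (mod 6).
    Reduce coefficients mod 6: 5·t ≡ 4 (mod 6).
    The inverse of 5 mod 6 is 5 (since 5·5 = 25 = 4·6 + 1), so t ≡ 5·4 = 20 ≡ 2 (mod 6).
    Then x = 6 + 15·2 = 36, valid modulo lcm(15, 18) = 90: x ≡ 36 (mod 90).
  Combine with x ≡ 0 (mod 9): gcd(90, 9) = 9; 0 - 36 = -36, which IS divisible by 9, so compatible.
    Write x = 36 + 90·t and substitute into x ≡ 0 (mod 9): 90·t ≡ 0 − 36 = -36 (mod 9).
    Divide the congruence (and modulus) by g = 9: 10·t ≡ -4 (mod 1).
    Modulo 1 every t works; take t = 0.
    Then x = 36 + 90·0 = 36, valid modulo lcm(90, 9) = 90: x ≡ 36 (mod 90).
Verify: 36 mod 15 = 6, 36 mod 18 = 0, 36 mod 9 = 0.

x ≡ 36 (mod 90).


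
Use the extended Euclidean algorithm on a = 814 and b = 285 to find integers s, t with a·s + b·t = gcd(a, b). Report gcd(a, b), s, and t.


Euclidean algorithm on (814, 285) — divide until remainder is 0:
  814 = 2 · 285 + 244
  285 = 1 · 244 + 41
  244 = 5 · 41 + 39
  41 = 1 · 39 + 2
  39 = 19 · 2 + 1
  2 = 2 · 1 + 0
gcd(814, 285) = 1.
Track Bezout coefficients alongside the remainders: start with r₀ = 814 = a·1 + b·0 (s = 1, t = 0) and r₁ = 285 = a·0 + b·1 (s = 0, t = 1); each new remainder r_{k+1} = r_{k-1} − q_k·r_k inherits s_{k+1} = s_{k-1} − q_k·s_k, t_{k+1} = t_{k-1} − q_k·t_k, so r_k = a·s_k + b·t_k at every step:
  q = 2: r = 244, s = 1 − 2·0 = 1, t = 0 − 2·1 = -2  (check: 814·1 + 285·(-2) = 244)
  q = 1: r = 41, s = 0 − 1·1 = -1, t = 1 − 1·(-2) = 3  (check: 814·(-1) + 285·3 = 41)
  q = 5: r = 39, s = 1 − 5·(-1) = 6, t = -2 − 5·3 = -17  (check: 814·6 + 285·(-17) = 39)
  q = 1: r = 2, s = -1 − 1·6 = -7, t = 3 − 1·(-17) = 20  (check: 814·(-7) + 285·20 = 2)
  q = 19: r = 1, s = 6 − 19·(-7) = 139, t = -17 − 19·20 = -397  (check: 814·139 + 285·(-397) = 1)
The row with r = 1 (the gcd) gives the Bezout coefficients s = 139, t = -397.
Result: 814 · (139) + 285 · (-397) = 1.

gcd(814, 285) = 1; s = 139, t = -397 (check: 814·139 + 285·(-397) = 1).


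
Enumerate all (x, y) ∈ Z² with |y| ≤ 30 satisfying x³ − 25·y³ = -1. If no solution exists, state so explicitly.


The equation is x³ - 25y³ = -1. For fixed y, x³ = 25·y³ − 1, so a solution requires the RHS to be a perfect cube.
Strategy: iterate y from -30 to 30, compute RHS = 25·y³ − 1, and check whether it is a (positive or negative) perfect cube.
Check small values of y:
  y = 0: RHS = -1 = (-1)³ ⇒ x = -1 works.
  y = 1: RHS = 24 is not a perfect cube.
  y = -1: RHS = -26 is not a perfect cube.
  y = 2: RHS = 199 is not a perfect cube.
  y = -2: RHS = -201 is not a perfect cube.
  y = 3: RHS = 674 is not a perfect cube.
  y = -3: RHS = -676 is not a perfect cube.
Continuing the search up to |y| = 30 finds no further solutions beyond those listed.
Collected solutions: (-1, 0).

Solutions (with |y| ≤ 30): (-1, 0).


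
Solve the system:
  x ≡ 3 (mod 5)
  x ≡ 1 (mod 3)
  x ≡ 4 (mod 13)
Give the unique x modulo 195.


Moduli 5, 3, 13 are pairwise coprime; by CRT there is a unique solution modulo M = 5 · 3 · 13 = 195.
Solve pairwise, accumulating the modulus:
  Start with x ≡ 3 (mod 5).
  Combine with x ≡ 1 (mod 3): since gcd(5, 3) = 1, we get a unique residue mod 15.
    Write x = 3 + 5·t and substitute into x ≡ 1 (mod 3): 5·t ≡ 1 − 3 = -2 (mod 3).
    Reduce coefficients mod 3: 2·t ≡ 1 (mod 3).
    The inverse of 2 mod 3 is 2 (since 2·2 = 4 = 1·3 + 1), so t ≡ 2·1 = 2 ≡ 2 (mod 3).
    Then x = 3 + 5·2 = 13, valid modulo lcm(5, 3) = 15: x ≡ 13 (mod 15).
  Combine with x ≡ 4 (mod 13): since gcd(15, 13) = 1, we get a unique residue mod 195.
    Write x = 13 + 15·t and substitute into x ≡ 4 (mod 13): 15·t ≡ 4 − 13 = -9 (mod 13).
    Reduce coefficients mod 13: 2·t ≡ 4 (mod 13).
    The inverse of 2 mod 13 is 7 (since 2·7 = 14 = 1·13 + 1), so t ≡ 7·4 = 28 ≡ 2 (mod 13).
    Then x = 13 + 15·2 = 43, valid modulo lcm(15, 13) = 195: x ≡ 43 (mod 195).
Verify: 43 mod 5 = 3 ✓, 43 mod 3 = 1 ✓, 43 mod 13 = 4 ✓.

x ≡ 43 (mod 195).


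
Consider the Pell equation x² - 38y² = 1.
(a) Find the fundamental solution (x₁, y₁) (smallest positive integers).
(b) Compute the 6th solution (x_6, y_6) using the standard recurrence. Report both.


Step 1: Find the fundamental solution (x₁, y₁) of x² - 38y² = 1.
  Expand √38 as a continued fraction. a₀ = ⌊√38⌋ = 6; iterate m_{k+1} = d_k·a_k − m_k, d_{k+1} = (38 − m_{k+1}²)/d_k, a_{k+1} = ⌊(a₀ + m_{k+1})/d_{k+1}⌋ (starting m₀ = 0, d₀ = 1), with convergents p_k = a_k·p_{k-1} + p_{k-2}, q_k = a_k·q_{k-1} + q_{k-2} (p₋₁ = 1, q₋₁ = 0):
  k = 0: a₀ = 6; p₀/q₀ = 6/1; p₀² − 38·q₀² = 36 − 38 = -2.
  k = 1: m = 6, d = 2, a = ⌊(6 + 6)/2⌋ = 6; p/q = (6·6 + 1)/(6·1 + 0) = 37/6; p² − 38·q² = 1369 − 1368 = 1.
  The first convergent with p² − 38·q² = 1 gives the fundamental solution (x₁, y₁) = (37, 6).
Step 2: Apply the recurrence (x_{n+1}, y_{n+1}) = (x₁x_n + 38y₁y_n, x₁y_n + y₁x_n) repeatedly.
  From (x_1, y_1) = (37, 6): x_2 = 37·37 + 38·6·6 = 2737; y_2 = 37·6 + 6·37 = 444.
  From (x_2, y_2) = (2737, 444): x_3 = 37·2737 + 38·6·444 = 202501; y_3 = 37·444 + 6·2737 = 32850.
  From (x_3, y_3) = (202501, 32850): x_4 = 37·202501 + 38·6·32850 = 14982337; y_4 = 37·32850 + 6·202501 = 2430456.
  From (x_4, y_4) = (14982337, 2430456): x_5 = 37·14982337 + 38·6·2430456 = 1108490437; y_5 = 37·2430456 + 6·14982337 = 179820894.
  From (x_5, y_5) = (1108490437, 179820894): x_6 = 37·1108490437 + 38·6·179820894 = 82013310001; y_6 = 37·179820894 + 6·1108490437 = 13304315700.
Step 3: Verify x_6² - 38·y_6² = 6726183017320126620001 - 6726183017320126620000 = 1 (should be 1). ✓

(x_1, y_1) = (37, 6); (x_6, y_6) = (82013310001, 13304315700).


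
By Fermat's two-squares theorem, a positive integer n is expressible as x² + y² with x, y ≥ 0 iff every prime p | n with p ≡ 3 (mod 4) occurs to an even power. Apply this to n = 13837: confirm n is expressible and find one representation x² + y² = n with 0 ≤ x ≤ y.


Step 1: Factor n = 13837 = 101 · 137.
Step 2: Check the mod-4 condition on each prime factor: 101 ≡ 1 (mod 4), exponent 1; 137 ≡ 1 (mod 4), exponent 1.
All primes ≡ 3 (mod 4) appear to even exponent (or don't appear), so by the two-squares theorem n IS expressible as a sum of two squares.
Step 3: Build a representation. Here n = 101 · 137 is a product of primes ≡ 1 (mod 4). Each prime p ≡ 1 (mod 4) is itself a sum of two squares; find a² by testing p − a² for a perfect square:
  101: 101 − 1² = 100 = 10² ⇒ 101 = 1² + 10².
  137: 137 − 1² = 136, 137 − 2² = 133, 137 − 3² = 128, 137 − 4² = 121 = 11² ⇒ 137 = 4² + 11².
  Combine using the Brahmagupta–Fibonacci identity (a² + b²)(c² + d²) = (ac − bd)² + (ad + bc)² = (ac + bd)² + (ad − bc)²:
  101 · 137 = 13837: from (1² + 10²)(4² + 11²), take (1·4 − 10·11, 1·11 + 10·4) = (4 − 110, 11 + 40) = (-106, 51); dropping signs (only squares matter) gives (106, 51); check 106² + 51² = 11236 + 2601 = 13837 ✓.
Step 4: Order so x ≤ y and verify: 51² + 106² = 2601 + 11236 = 13837 = n. ✓

n = 13837 = 51² + 106² (one valid representation with x ≤ y).


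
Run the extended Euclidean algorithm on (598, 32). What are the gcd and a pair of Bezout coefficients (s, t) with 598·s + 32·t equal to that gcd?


Euclidean algorithm on (598, 32) — divide until remainder is 0:
  598 = 18 · 32 + 22
  32 = 1 · 22 + 10
  22 = 2 · 10 + 2
  10 = 5 · 2 + 0
gcd(598, 32) = 2.
Track Bezout coefficients alongside the remainders: start with r₀ = 598 = a·1 + b·0 (s = 1, t = 0) and r₁ = 32 = a·0 + b·1 (s = 0, t = 1); each new remainder r_{k+1} = r_{k-1} − q_k·r_k inherits s_{k+1} = s_{k-1} − q_k·s_k, t_{k+1} = t_{k-1} − q_k·t_k, so r_k = a·s_k + b·t_k at every step:
  q = 18: r = 22, s = 1 − 18·0 = 1, t = 0 − 18·1 = -18  (check: 598·1 + 32·(-18) = 22)
  q = 1: r = 10, s = 0 − 1·1 = -1, t = 1 − 1·(-18) = 19  (check: 598·(-1) + 32·19 = 10)
  q = 2: r = 2, s = 1 − 2·(-1) = 3, t = -18 − 2·19 = -56  (check: 598·3 + 32·(-56) = 2)
The row with r = 2 (the gcd) gives the Bezout coefficients s = 3, t = -56.
Result: 598 · (3) + 32 · (-56) = 2.

gcd(598, 32) = 2; s = 3, t = -56 (check: 598·3 + 32·(-56) = 2).


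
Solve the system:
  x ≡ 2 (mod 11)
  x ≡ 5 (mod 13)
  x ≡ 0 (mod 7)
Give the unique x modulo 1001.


Moduli 11, 13, 7 are pairwise coprime; by CRT there is a unique solution modulo M = 11 · 13 · 7 = 1001.
Solve pairwise, accumulating the modulus:
  Start with x ≡ 2 (mod 11).
  Combine with x ≡ 5 (mod 13): since gcd(11, 13) = 1, we get a unique residue mod 143.
    Write x = 2 + 11·t and substitute into x ≡ 5 (mod 13): 11·t ≡ 5 − 2 = 3 (mod 13).
    The inverse of 11 mod 13 is 6 (since 11·6 = 66 = 5·13 + 1), so t ≡ 6·3 = 18 ≡ 5 (mod 13).
    Then x = 2 + 11·5 = 57, valid modulo lcm(11, 13) = 143: x ≡ 57 (mod 143).
  Combine with x ≡ 0 (mod 7): since gcd(143, 7) = 1, we get a unique residue mod 1001.
    Write x = 57 + 143·t and substitute into x ≡ 0 (mod 7): 143·t ≡ 0 − 57 = -57 (mod 7).
    Reduce coefficients mod 7: 3·t ≡ 6 (mod 7).
    The inverse of 3 mod 7 is 5 (since 3·5 = 15 = 2·7 + 1), so t ≡ 5·6 = 30 ≡ 2 (mod 7).
    Then x = 57 + 143·2 = 343, valid modulo lcm(143, 7) = 1001: x ≡ 343 (mod 1001).
Verify: 343 mod 11 = 2 ✓, 343 mod 13 = 5 ✓, 343 mod 7 = 0 ✓.

x ≡ 343 (mod 1001).


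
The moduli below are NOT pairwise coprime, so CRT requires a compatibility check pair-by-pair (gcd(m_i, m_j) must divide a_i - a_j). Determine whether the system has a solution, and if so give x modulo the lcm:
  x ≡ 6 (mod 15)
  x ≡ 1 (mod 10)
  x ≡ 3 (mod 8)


Moduli 15, 10, 8 are not pairwise coprime, so CRT works modulo lcm(m_i) when all pairwise compatibility conditions hold.
Pairwise compatibility: gcd(m_i, m_j) must divide a_i - a_j for every pair.
Merge one congruence at a time:
  Start: x ≡ 6 (mod 15).
  Combine with x ≡ 1 (mod 10): gcd(15, 10) = 5; 1 - 6 = -5, which IS divisible by 5, so compatible.
    Write x = 6 + 15·t and substitute into x ≡ 1 (mod 10): 15·t ≡ 1 − 6 = -5 (mod 10).
    Divide the congruence (and modulus) by g = 5: 3·t ≡ -1 (mod 2).
    Reduce coefficients mod 2: 1·t ≡ 1 (mod 2).
    So t ≡ 1 (mod 2).
    Then x = 6 + 15·1 = 21, valid modulo lcm(15, 10) = 30: x ≡ 21 (mod 30).
  Combine with x ≡ 3 (mod 8): gcd(30, 8) = 2; 3 - 21 = -18, which IS divisible by 2, so compatible.
    Write x = 21 + 30·t and substitute into x ≡ 3 (mod 8): 30·t ≡ 3 − 21 = -18 (mod 8).
    Divide the congruence (and modulus) by g = 2: 15·t ≡ -9 (mod 4).
    Reduce coefficients mod 4: 3·t ≡ 3 (mod 4).
    The inverse of 3 mod 4 is 3 (since 3·3 = 9 = 2·4 + 1), so t ≡ 3·3 = 9 ≡ 1 (mod 4).
    Then x = 21 + 30·1 = 51, valid modulo lcm(30, 8) = 120: x ≡ 51 (mod 120).
Verify: 51 mod 15 = 6, 51 mod 10 = 1, 51 mod 8 = 3.

x ≡ 51 (mod 120).


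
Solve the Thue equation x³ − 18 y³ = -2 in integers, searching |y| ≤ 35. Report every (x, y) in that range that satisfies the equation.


The equation is x³ - 18y³ = -2. For fixed y, x³ = 18·y³ − 2, so a solution requires the RHS to be a perfect cube.
Strategy: iterate y from -35 to 35, compute RHS = 18·y³ − 2, and check whether it is a (positive or negative) perfect cube.
Check small values of y:
  y = 0: RHS = -2 is not a perfect cube.
  y = 1: RHS = 16 is not a perfect cube.
  y = -1: RHS = -20 is not a perfect cube.
  y = 2: RHS = 142 is not a perfect cube.
  y = -2: RHS = -146 is not a perfect cube.
  y = 3: RHS = 484 is not a perfect cube.
  y = -3: RHS = -488 is not a perfect cube.
Continuing the search up to |y| = 35 finds no solutions either.
No (x, y) in the scanned range satisfies the equation.

No integer solutions with |y| ≤ 35.


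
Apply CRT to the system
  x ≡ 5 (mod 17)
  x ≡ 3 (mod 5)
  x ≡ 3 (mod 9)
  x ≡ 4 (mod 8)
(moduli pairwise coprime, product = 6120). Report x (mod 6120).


Product of moduli M = 17 · 5 · 9 · 8 = 6120.
Merge one congruence at a time:
  Start: x ≡ 5 (mod 17).
  Combine with x ≡ 3 (mod 5); new modulus lcm = 85.
    Write x = 5 + 17·t and substitute into x ≡ 3 (mod 5): 17·t ≡ 3 − 5 = -2 (mod 5).
    Reduce coefficients mod 5: 2·t ≡ 3 (mod 5).
    The inverse of 2 mod 5 is 3 (since 2·3 = 6 = 1·5 + 1), so t ≡ 3·3 = 9 ≡ 4 (mod 5).
    Then x = 5 + 17·4 = 73, valid modulo lcm(17, 5) = 85: x ≡ 73 (mod 85).
  Combine with x ≡ 3 (mod 9); new modulus lcm = 765.
    Write x = 73 + 85·t and substitute into x ≡ 3 (mod 9): 85·t ≡ 3 − 73 = -70 (mod 9).
    Reduce coefficients mod 9: 4·t ≡ 2 (mod 9).
    The inverse of 4 mod 9 is 7 (since 4·7 = 28 = 3·9 + 1), so t ≡ 7·2 = 14 ≡ 5 (mod 9).
    Then x = 73 + 85·5 = 498, valid modulo lcm(85, 9) = 765: x ≡ 498 (mod 765).
  Combine with x ≡ 4 (mod 8); new modulus lcm = 6120.
    Write x = 498 + 765·t and substitute into x ≡ 4 (mod 8): 765·t ≡ 4 − 498 = -494 (mod 8).
    Reduce coefficients mod 8: 5·t ≡ 2 (mod 8).
    The inverse of 5 mod 8 is 5 (since 5·5 = 25 = 3·8 + 1), so t ≡ 5·2 = 10 ≡ 2 (mod 8).
    Then x = 498 + 765·2 = 2028, valid modulo lcm(765, 8) = 6120: x ≡ 2028 (mod 6120).
Verify against each original: 2028 mod 17 = 5, 2028 mod 5 = 3, 2028 mod 9 = 3, 2028 mod 8 = 4.

x ≡ 2028 (mod 6120).


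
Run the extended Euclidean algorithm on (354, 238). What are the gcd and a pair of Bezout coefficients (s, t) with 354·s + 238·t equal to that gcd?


Euclidean algorithm on (354, 238) — divide until remainder is 0:
  354 = 1 · 238 + 116
  238 = 2 · 116 + 6
  116 = 19 · 6 + 2
  6 = 3 · 2 + 0
gcd(354, 238) = 2.
Track Bezout coefficients alongside the remainders: start with r₀ = 354 = a·1 + b·0 (s = 1, t = 0) and r₁ = 238 = a·0 + b·1 (s = 0, t = 1); each new remainder r_{k+1} = r_{k-1} − q_k·r_k inherits s_{k+1} = s_{k-1} − q_k·s_k, t_{k+1} = t_{k-1} − q_k·t_k, so r_k = a·s_k + b·t_k at every step:
  q = 1: r = 116, s = 1 − 1·0 = 1, t = 0 − 1·1 = -1  (check: 354·1 + 238·(-1) = 116)
  q = 2: r = 6, s = 0 − 2·1 = -2, t = 1 − 2·(-1) = 3  (check: 354·(-2) + 238·3 = 6)
  q = 19: r = 2, s = 1 − 19·(-2) = 39, t = -1 − 19·3 = -58  (check: 354·39 + 238·(-58) = 2)
The row with r = 2 (the gcd) gives the Bezout coefficients s = 39, t = -58.
Result: 354 · (39) + 238 · (-58) = 2.

gcd(354, 238) = 2; s = 39, t = -58 (check: 354·39 + 238·(-58) = 2).


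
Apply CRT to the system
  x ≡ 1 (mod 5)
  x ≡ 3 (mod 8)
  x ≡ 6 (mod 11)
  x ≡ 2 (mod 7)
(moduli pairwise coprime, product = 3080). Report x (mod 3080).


Product of moduli M = 5 · 8 · 11 · 7 = 3080.
Merge one congruence at a time:
  Start: x ≡ 1 (mod 5).
  Combine with x ≡ 3 (mod 8); new modulus lcm = 40.
    Write x = 1 + 5·t and substitute into x ≡ 3 (mod 8): 5·t ≡ 3 − 1 = 2 (mod 8).
    The inverse of 5 mod 8 is 5 (since 5·5 = 25 = 3·8 + 1), so t ≡ 5·2 = 10 ≡ 2 (mod 8).
    Then x = 1 + 5·2 = 11, valid modulo lcm(5, 8) = 40: x ≡ 11 (mod 40).
  Combine with x ≡ 6 (mod 11); new modulus lcm = 440.
    Write x = 11 + 40·t and substitute into x ≡ 6 (mod 11): 40·t ≡ 6 − 11 = -5 (mod 11).
    Reduce coefficients mod 11: 7·t ≡ 6 (mod 11).
    The inverse of 7 mod 11 is 8 (since 7·8 = 56 = 5·11 + 1), so t ≡ 8·6 = 48 ≡ 4 (mod 11).
    Then x = 11 + 40·4 = 171, valid modulo lcm(40, 11) = 440: x ≡ 171 (mod 440).
  Combine with x ≡ 2 (mod 7); new modulus lcm = 3080.
    Write x = 171 + 440·t and substitute into x ≡ 2 (mod 7): 440·t ≡ 2 − 171 = -169 (mod 7).
    Reduce coefficients mod 7: 6·t ≡ 6 (mod 7).
    The inverse of 6 mod 7 is 6 (since 6·6 = 36 = 5·7 + 1), so t ≡ 6·6 = 36 ≡ 1 (mod 7).
    Then x = 171 + 440·1 = 611, valid modulo lcm(440, 7) = 3080: x ≡ 611 (mod 3080).
Verify against each original: 611 mod 5 = 1, 611 mod 8 = 3, 611 mod 11 = 6, 611 mod 7 = 2.

x ≡ 611 (mod 3080).


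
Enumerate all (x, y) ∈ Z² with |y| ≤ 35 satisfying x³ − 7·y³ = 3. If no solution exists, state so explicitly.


The equation is x³ - 7y³ = 3. For fixed y, x³ = 7·y³ + 3, so a solution requires the RHS to be a perfect cube.
Strategy: iterate y from -35 to 35, compute RHS = 7·y³ + 3, and check whether it is a (positive or negative) perfect cube.
Check small values of y:
  y = 0: RHS = 3 is not a perfect cube.
  y = 1: RHS = 10 is not a perfect cube.
  y = -1: RHS = -4 is not a perfect cube.
  y = 2: RHS = 59 is not a perfect cube.
  y = -2: RHS = -53 is not a perfect cube.
  y = 3: RHS = 192 is not a perfect cube.
  y = -3: RHS = -186 is not a perfect cube.
Continuing the search up to |y| = 35 finds no solutions either.
No (x, y) in the scanned range satisfies the equation.

No integer solutions with |y| ≤ 35.


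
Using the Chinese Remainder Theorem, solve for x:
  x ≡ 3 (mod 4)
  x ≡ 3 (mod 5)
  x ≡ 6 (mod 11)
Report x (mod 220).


Moduli 4, 5, 11 are pairwise coprime; by CRT there is a unique solution modulo M = 4 · 5 · 11 = 220.
Solve pairwise, accumulating the modulus:
  Start with x ≡ 3 (mod 4).
  Combine with x ≡ 3 (mod 5): since gcd(4, 5) = 1, we get a unique residue mod 20.
    Write x = 3 + 4·t and substitute into x ≡ 3 (mod 5): 4·t ≡ 3 − 3 = 0 (mod 5).
    The inverse of 4 mod 5 is 4 (since 4·4 = 16 = 3·5 + 1), so t ≡ 4·0 = 0 ≡ 0 (mod 5).
    Then x = 3 + 4·0 = 3, valid modulo lcm(4, 5) = 20: x ≡ 3 (mod 20).
  Combine with x ≡ 6 (mod 11): since gcd(20, 11) = 1, we get a unique residue mod 220.
    Write x = 3 + 20·t and substitute into x ≡ 6 (mod 11): 20·t ≡ 6 − 3 = 3 (mod 11).
    Reduce coefficients mod 11: 9·t ≡ 3 (mod 11).
    The inverse of 9 mod 11 is 5 (since 9·5 = 45 = 4·11 + 1), so t ≡ 5·3 = 15 ≡ 4 (mod 11).
    Then x = 3 + 20·4 = 83, valid modulo lcm(20, 11) = 220: x ≡ 83 (mod 220).
Verify: 83 mod 4 = 3 ✓, 83 mod 5 = 3 ✓, 83 mod 11 = 6 ✓.

x ≡ 83 (mod 220).


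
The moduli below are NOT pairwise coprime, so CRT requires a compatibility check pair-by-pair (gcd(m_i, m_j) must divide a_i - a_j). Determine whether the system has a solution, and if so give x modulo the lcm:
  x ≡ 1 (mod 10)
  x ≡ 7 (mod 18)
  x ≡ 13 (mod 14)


Moduli 10, 18, 14 are not pairwise coprime, so CRT works modulo lcm(m_i) when all pairwise compatibility conditions hold.
Pairwise compatibility: gcd(m_i, m_j) must divide a_i - a_j for every pair.
Merge one congruence at a time:
  Start: x ≡ 1 (mod 10).
  Combine with x ≡ 7 (mod 18): gcd(10, 18) = 2; 7 - 1 = 6, which IS divisible by 2, so compatible.
    Write x = 1 + 10·t and substitute into x ≡ 7 (mod 18): 10·t ≡ 7 − 1 = 6 (mod 18).
    Divide the congruence (and modulus) by g = 2: 5·t ≡ 3 (mod 9).
    The inverse of 5 mod 9 is 2 (since 5·2 = 10 = 1·9 + 1), so t ≡ 2·3 = 6 ≡ 6 (mod 9).
    Then x = 1 + 10·6 = 61, valid modulo lcm(10, 18) = 90: x ≡ 61 (mod 90).
  Combine with x ≡ 13 (mod 14): gcd(90, 14) = 2; 13 - 61 = -48, which IS divisible by 2, so compatible.
    Write x = 61 + 90·t and substitute into x ≡ 13 (mod 14): 90·t ≡ 13 − 61 = -48 (mod 14).
    Divide the congruence (and modulus) by g = 2: 45·t ≡ -24 (mod 7).
    Reduce coefficients mod 7: 3·t ≡ 4 (mod 7).
    The inverse of 3 mod 7 is 5 (since 3·5 = 15 = 2·7 + 1), so t ≡ 5·4 = 20 ≡ 6 (mod 7).
    Then x = 61 + 90·6 = 601, valid modulo lcm(90, 14) = 630: x ≡ 601 (mod 630).
Verify: 601 mod 10 = 1, 601 mod 18 = 7, 601 mod 14 = 13.

x ≡ 601 (mod 630).


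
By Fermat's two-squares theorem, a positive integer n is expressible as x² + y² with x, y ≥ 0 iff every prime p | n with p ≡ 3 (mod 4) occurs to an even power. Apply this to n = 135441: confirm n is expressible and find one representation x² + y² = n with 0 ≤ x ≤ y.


Step 1: Factor n = 135441 = 3^2 · 101 · 149.
Step 2: Check the mod-4 condition on each prime factor: 3 ≡ 3 (mod 4), exponent 2 (must be even); 101 ≡ 1 (mod 4), exponent 1; 149 ≡ 1 (mod 4), exponent 1.
All primes ≡ 3 (mod 4) appear to even exponent (or don't appear), so by the two-squares theorem n IS expressible as a sum of two squares.
Step 3: Build a representation. Group n = k² · m with k = 3 and m = 101 · 149 = 15049 (a product of primes ≡ 1 (mod 4)); a representation of m scales to one of n via (k·x)² + (k·y)² = k²(x² + y²). Each prime p ≡ 1 (mod 4) is itself a sum of two squares; find a² by testing p − a² for a perfect square:
  101: 101 − 1² = 100 = 10² ⇒ 101 = 1² + 10².
  149: 149 − 1² = 148, 149 − 2² = 145, 149 − 3² = 140, 149 − 4² = 133, 149 − 5² = 124, 149 − 6² = 113, 149 − 7² = 100 = 10² ⇒ 149 = 7² + 10².
  Combine using the Brahmagupta–Fibonacci identity (a² + b²)(c² + d²) = (ac − bd)² + (ad + bc)² = (ac + bd)² + (ad − bc)²:
  101 · 149 = 15049: from (1² + 10²)(7² + 10²), take (1·7 − 10·10, 1·10 + 10·7) = (7 − 100, 10 + 70) = (-93, 80); dropping signs (only squares matter) gives (93, 80); check 93² + 80² = 8649 + 6400 = 15049 ✓.
  Scale by k = 3: (3·93, 3·80) = (279, 240).
Step 4: Order so x ≤ y and verify: 240² + 279² = 57600 + 77841 = 135441 = n. ✓

n = 135441 = 240² + 279² (one valid representation with x ≤ y).


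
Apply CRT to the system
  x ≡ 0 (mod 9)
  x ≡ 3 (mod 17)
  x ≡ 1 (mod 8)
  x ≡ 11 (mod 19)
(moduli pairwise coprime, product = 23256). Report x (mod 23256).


Product of moduli M = 9 · 17 · 8 · 19 = 23256.
Merge one congruence at a time:
  Start: x ≡ 0 (mod 9).
  Combine with x ≡ 3 (mod 17); new modulus lcm = 153.
    Write x = 0 + 9·t and substitute into x ≡ 3 (mod 17): 9·t ≡ 3 − 0 = 3 (mod 17).
    The inverse of 9 mod 17 is 2 (since 9·2 = 18 = 1·17 + 1), so t ≡ 2·3 = 6 ≡ 6 (mod 17).
    Then x = 0 + 9·6 = 54, valid modulo lcm(9, 17) = 153: x ≡ 54 (mod 153).
  Combine with x ≡ 1 (mod 8); new modulus lcm = 1224.
    Write x = 54 + 153·t and substitute into x ≡ 1 (mod 8): 153·t ≡ 1 − 54 = -53 (mod 8).
    Reduce coefficients mod 8: 1·t ≡ 3 (mod 8).
    So t ≡ 3 (mod 8).
    Then x = 54 + 153·3 = 513, valid modulo lcm(153, 8) = 1224: x ≡ 513 (mod 1224).
  Combine with x ≡ 11 (mod 19); new modulus lcm = 23256.
    Write x = 513 + 1224·t and substitute into x ≡ 11 (mod 19): 1224·t ≡ 11 − 513 = -502 (mod 19).
    Reduce coefficients mod 19: 8·t ≡ 11 (mod 19).
    The inverse of 8 mod 19 is 12 (since 8·12 = 96 = 5·19 + 1), so t ≡ 12·11 = 132 ≡ 18 (mod 19).
    Then x = 513 + 1224·18 = 22545, valid modulo lcm(1224, 19) = 23256: x ≡ 22545 (mod 23256).
Verify against each original: 22545 mod 9 = 0, 22545 mod 17 = 3, 22545 mod 8 = 1, 22545 mod 19 = 11.

x ≡ 22545 (mod 23256).


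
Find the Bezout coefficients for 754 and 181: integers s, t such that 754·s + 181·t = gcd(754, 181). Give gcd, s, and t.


Euclidean algorithm on (754, 181) — divide until remainder is 0:
  754 = 4 · 181 + 30
  181 = 6 · 30 + 1
  30 = 30 · 1 + 0
gcd(754, 181) = 1.
Track Bezout coefficients alongside the remainders: start with r₀ = 754 = a·1 + b·0 (s = 1, t = 0) and r₁ = 181 = a·0 + b·1 (s = 0, t = 1); each new remainder r_{k+1} = r_{k-1} − q_k·r_k inherits s_{k+1} = s_{k-1} − q_k·s_k, t_{k+1} = t_{k-1} − q_k·t_k, so r_k = a·s_k + b·t_k at every step:
  q = 4: r = 30, s = 1 − 4·0 = 1, t = 0 − 4·1 = -4  (check: 754·1 + 181·(-4) = 30)
  q = 6: r = 1, s = 0 − 6·1 = -6, t = 1 − 6·(-4) = 25  (check: 754·(-6) + 181·25 = 1)
The row with r = 1 (the gcd) gives the Bezout coefficients s = -6, t = 25.
Result: 754 · (-6) + 181 · (25) = 1.

gcd(754, 181) = 1; s = -6, t = 25 (check: 754·(-6) + 181·25 = 1).


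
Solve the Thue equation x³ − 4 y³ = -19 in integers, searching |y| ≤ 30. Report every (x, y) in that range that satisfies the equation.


The equation is x³ - 4y³ = -19. For fixed y, x³ = 4·y³ − 19, so a solution requires the RHS to be a perfect cube.
Strategy: iterate y from -30 to 30, compute RHS = 4·y³ − 19, and check whether it is a (positive or negative) perfect cube.
Check small values of y:
  y = 0: RHS = -19 is not a perfect cube.
  y = 1: RHS = -15 is not a perfect cube.
  y = -1: RHS = -23 is not a perfect cube.
  y = 2: RHS = 13 is not a perfect cube.
  y = -2: RHS = -51 is not a perfect cube.
  y = 3: RHS = 89 is not a perfect cube.
  y = -3: RHS = -127 is not a perfect cube.
Continuing the search up to |y| = 30 finds no solutions either.
No (x, y) in the scanned range satisfies the equation.

No integer solutions with |y| ≤ 30.


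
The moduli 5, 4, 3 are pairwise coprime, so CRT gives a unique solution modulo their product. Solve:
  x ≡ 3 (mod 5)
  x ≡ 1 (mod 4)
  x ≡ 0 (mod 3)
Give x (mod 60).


Moduli 5, 4, 3 are pairwise coprime; by CRT there is a unique solution modulo M = 5 · 4 · 3 = 60.
Solve pairwise, accumulating the modulus:
  Start with x ≡ 3 (mod 5).
  Combine with x ≡ 1 (mod 4): since gcd(5, 4) = 1, we get a unique residue mod 20.
    Write x = 3 + 5·t and substitute into x ≡ 1 (mod 4): 5·t ≡ 1 − 3 = -2 (mod 4).
    Reduce coefficients mod 4: 1·t ≡ 2 (mod 4).
    So t ≡ 2 (mod 4).
    Then x = 3 + 5·2 = 13, valid modulo lcm(5, 4) = 20: x ≡ 13 (mod 20).
  Combine with x ≡ 0 (mod 3): since gcd(20, 3) = 1, we get a unique residue mod 60.
    Write x = 13 + 20·t and substitute into x ≡ 0 (mod 3): 20·t ≡ 0 − 13 = -13 (mod 3).
    Reduce coefficients mod 3: 2·t ≡ 2 (mod 3).
    The inverse of 2 mod 3 is 2 (since 2·2 = 4 = 1·3 + 1), so t ≡ 2·2 = 4 ≡ 1 (mod 3).
    Then x = 13 + 20·1 = 33, valid modulo lcm(20, 3) = 60: x ≡ 33 (mod 60).
Verify: 33 mod 5 = 3 ✓, 33 mod 4 = 1 ✓, 33 mod 3 = 0 ✓.

x ≡ 33 (mod 60).


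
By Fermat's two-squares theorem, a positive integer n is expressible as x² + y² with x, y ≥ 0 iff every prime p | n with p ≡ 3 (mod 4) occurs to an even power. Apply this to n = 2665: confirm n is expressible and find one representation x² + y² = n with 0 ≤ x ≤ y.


Step 1: Factor n = 2665 = 5 · 13 · 41.
Step 2: Check the mod-4 condition on each prime factor: 5 ≡ 1 (mod 4), exponent 1; 13 ≡ 1 (mod 4), exponent 1; 41 ≡ 1 (mod 4), exponent 1.
All primes ≡ 3 (mod 4) appear to even exponent (or don't appear), so by the two-squares theorem n IS expressible as a sum of two squares.
Step 3: Build a representation. Here n = 5 · 13 · 41 is a product of primes ≡ 1 (mod 4). Each prime p ≡ 1 (mod 4) is itself a sum of two squares; find a² by testing p − a² for a perfect square:
  5: 5 − 1² = 4 = 2² ⇒ 5 = 1² + 2².
  13: 13 − 1² = 12, 13 − 2² = 9 = 3² ⇒ 13 = 2² + 3².
  41: 41 − 1² = 40, 41 − 2² = 37, 41 − 3² = 32, 41 − 4² = 25 = 5² ⇒ 41 = 4² + 5².
  Combine using the Brahmagupta–Fibonacci identity (a² + b²)(c² + d²) = (ac − bd)² + (ad + bc)² = (ac + bd)² + (ad − bc)²:
  5 · 13 = 65: from (1² + 2²)(2² + 3²), take (1·2 − 2·3, 1·3 + 2·2) = (2 − 6, 3 + 4) = (-4, 7); dropping signs (only squares matter) gives (4, 7); check 4² + 7² = 16 + 49 = 65 ✓.
  65 · 41 = 2665: from (4² + 7²)(4² + 5²), take (4·4 − 7·5, 4·5 + 7·4) = (16 − 35, 20 + 28) = (-19, 48); dropping signs (only squares matter) gives (19, 48); check 19² + 48² = 361 + 2304 = 2665 ✓.
Step 4: Order so x ≤ y and verify: 19² + 48² = 361 + 2304 = 2665 = n. ✓

n = 2665 = 19² + 48² (one valid representation with x ≤ y).


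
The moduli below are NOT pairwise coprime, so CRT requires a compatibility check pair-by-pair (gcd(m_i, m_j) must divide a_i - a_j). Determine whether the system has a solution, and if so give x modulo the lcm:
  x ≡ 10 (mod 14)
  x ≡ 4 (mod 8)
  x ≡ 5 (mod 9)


Moduli 14, 8, 9 are not pairwise coprime, so CRT works modulo lcm(m_i) when all pairwise compatibility conditions hold.
Pairwise compatibility: gcd(m_i, m_j) must divide a_i - a_j for every pair.
Merge one congruence at a time:
  Start: x ≡ 10 (mod 14).
  Combine with x ≡ 4 (mod 8): gcd(14, 8) = 2; 4 - 10 = -6, which IS divisible by 2, so compatible.
    Write x = 10 + 14·t and substitute into x ≡ 4 (mod 8): 14·t ≡ 4 − 10 = -6 (mod 8).
    Divide the congruence (and modulus) by g = 2: 7·t ≡ -3 (mod 4).
    Reduce coefficients mod 4: 3·t ≡ 1 (mod 4).
    The inverse of 3 mod 4 is 3 (since 3·3 = 9 = 2·4 + 1), so t ≡ 3·1 = 3 ≡ 3 (mod 4).
    Then x = 10 + 14·3 = 52, valid modulo lcm(14, 8) = 56: x ≡ 52 (mod 56).
  Combine with x ≡ 5 (mod 9): gcd(56, 9) = 1; 5 - 52 = -47, which IS divisible by 1, so compatible.
    Write x = 52 + 56·t and substitute into x ≡ 5 (mod 9): 56·t ≡ 5 − 52 = -47 (mod 9).
    Reduce coefficients mod 9: 2·t ≡ 7 (mod 9).
    The inverse of 2 mod 9 is 5 (since 2·5 = 10 = 1·9 + 1), so t ≡ 5·7 = 35 ≡ 8 (mod 9).
    Then x = 52 + 56·8 = 500, valid modulo lcm(56, 9) = 504: x ≡ 500 (mod 504).
Verify: 500 mod 14 = 10, 500 mod 8 = 4, 500 mod 9 = 5.

x ≡ 500 (mod 504).


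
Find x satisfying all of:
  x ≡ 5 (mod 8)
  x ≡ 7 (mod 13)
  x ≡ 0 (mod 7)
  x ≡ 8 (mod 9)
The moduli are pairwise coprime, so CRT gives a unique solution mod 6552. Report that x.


Product of moduli M = 8 · 13 · 7 · 9 = 6552.
Merge one congruence at a time:
  Start: x ≡ 5 (mod 8).
  Combine with x ≡ 7 (mod 13); new modulus lcm = 104.
    Write x = 5 + 8·t and substitute into x ≡ 7 (mod 13): 8·t ≡ 7 − 5 = 2 (mod 13).
    The inverse of 8 mod 13 is 5 (since 8·5 = 40 = 3·13 + 1), so t ≡ 5·2 = 10 ≡ 10 (mod 13).
    Then x = 5 + 8·10 = 85, valid modulo lcm(8, 13) = 104: x ≡ 85 (mod 104).
  Combine with x ≡ 0 (mod 7); new modulus lcm = 728.
    Write x = 85 + 104·t and substitute into x ≡ 0 (mod 7): 104·t ≡ 0 − 85 = -85 (mod 7).
    Reduce coefficients mod 7: 6·t ≡ 6 (mod 7).
    The inverse of 6 mod 7 is 6 (since 6·6 = 36 = 5·7 + 1), so t ≡ 6·6 = 36 ≡ 1 (mod 7).
    Then x = 85 + 104·1 = 189, valid modulo lcm(104, 7) = 728: x ≡ 189 (mod 728).
  Combine with x ≡ 8 (mod 9); new modulus lcm = 6552.
    Write x = 189 + 728·t and substitute into x ≡ 8 (mod 9): 728·t ≡ 8 − 189 = -181 (mod 9).
    Reduce coefficients mod 9: 8·t ≡ 8 (mod 9).
    The inverse of 8 mod 9 is 8 (since 8·8 = 64 = 7·9 + 1), so t ≡ 8·8 = 64 ≡ 1 (mod 9).
    Then x = 189 + 728·1 = 917, valid modulo lcm(728, 9) = 6552: x ≡ 917 (mod 6552).
Verify against each original: 917 mod 8 = 5, 917 mod 13 = 7, 917 mod 7 = 0, 917 mod 9 = 8.

x ≡ 917 (mod 6552).
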